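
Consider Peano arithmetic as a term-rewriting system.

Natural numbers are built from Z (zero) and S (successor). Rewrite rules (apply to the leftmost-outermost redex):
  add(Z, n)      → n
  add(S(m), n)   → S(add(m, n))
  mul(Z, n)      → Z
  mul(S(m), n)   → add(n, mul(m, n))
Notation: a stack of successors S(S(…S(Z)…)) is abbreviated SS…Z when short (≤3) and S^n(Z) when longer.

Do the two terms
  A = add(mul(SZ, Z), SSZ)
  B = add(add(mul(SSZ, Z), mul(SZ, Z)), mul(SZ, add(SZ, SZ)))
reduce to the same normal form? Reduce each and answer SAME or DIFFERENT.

Term A:
  start: add(mul(SZ, Z), SSZ)
  step 1: add(add(Z, mul(Z, Z)), SSZ)
  step 2: add(mul(Z, Z), SSZ)
  step 3: add(Z, SSZ)
  step 4: SSZ

Term B:
  start: add(add(mul(SSZ, Z), mul(SZ, Z)), mul(SZ, add(SZ, SZ)))
  step 1: add(add(add(Z, mul(SZ, Z)), mul(SZ, Z)), mul(SZ, add(SZ, SZ)))
  step 2: add(add(mul(SZ, Z), mul(SZ, Z)), mul(SZ, add(SZ, SZ)))
  step 3: add(add(add(Z, mul(Z, Z)), mul(SZ, Z)), mul(SZ, add(SZ, SZ)))
  step 4: add(add(mul(Z, Z), mul(SZ, Z)), mul(SZ, add(SZ, SZ)))
  step 5: add(add(Z, mul(SZ, Z)), mul(SZ, add(SZ, SZ)))
  step 6: add(mul(SZ, Z), mul(SZ, add(SZ, SZ)))
  step 7: add(add(Z, mul(Z, Z)), mul(SZ, add(SZ, SZ)))
  step 8: add(mul(Z, Z), mul(SZ, add(SZ, SZ)))
  step 9: add(Z, mul(SZ, add(SZ, SZ)))
  step 10: mul(SZ, add(SZ, SZ))
  step 11: add(add(SZ, SZ), mul(Z, add(SZ, SZ)))
  step 12: add(S(add(Z, SZ)), mul(Z, add(SZ, SZ)))
  step 13: S(add(add(Z, SZ), mul(Z, add(SZ, SZ))))
  step 14: S(add(SZ, mul(Z, add(SZ, SZ))))
  step 15: S(S(add(Z, mul(Z, add(SZ, SZ)))))
  step 16: S(S(mul(Z, add(SZ, SZ))))
  step 17: SSZ

Answer: SAME — A ⇓ SSZ, B ⇓ SSZ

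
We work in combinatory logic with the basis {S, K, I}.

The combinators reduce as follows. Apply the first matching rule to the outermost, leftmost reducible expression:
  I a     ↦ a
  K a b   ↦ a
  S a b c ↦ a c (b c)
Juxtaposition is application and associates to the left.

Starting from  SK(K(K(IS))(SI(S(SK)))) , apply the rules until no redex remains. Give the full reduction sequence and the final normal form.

Answer: normal form = SK(KS)  (in 2 steps)

Derivation:
  start: SK(K(K(IS))(SI(S(SK))))
  step 1: SK(K(IS))
  step 2: SK(KS)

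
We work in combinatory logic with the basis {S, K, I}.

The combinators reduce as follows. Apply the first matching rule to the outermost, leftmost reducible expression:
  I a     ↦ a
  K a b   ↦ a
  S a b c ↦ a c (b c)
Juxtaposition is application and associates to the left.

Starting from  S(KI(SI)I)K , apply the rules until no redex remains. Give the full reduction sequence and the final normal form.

  start: S(KI(SI)I)K
  →1  S(II)K
  →2  SIK

Answer: normal form = SIK  (in 2 steps)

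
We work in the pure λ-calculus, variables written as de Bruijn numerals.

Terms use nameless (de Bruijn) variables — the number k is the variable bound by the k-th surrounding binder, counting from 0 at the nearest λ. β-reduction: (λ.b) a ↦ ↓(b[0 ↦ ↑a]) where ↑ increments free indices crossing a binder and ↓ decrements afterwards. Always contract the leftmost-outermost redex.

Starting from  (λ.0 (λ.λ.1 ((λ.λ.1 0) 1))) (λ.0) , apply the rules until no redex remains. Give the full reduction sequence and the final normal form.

  start: (λ.0 (λ.λ.1 ((λ.λ.1 0) 1))) (λ.0)
  [1] (λ.0) (λ.λ.1 ((λ.λ.1 0) 1))
  [2] λ.λ.1 ((λ.λ.1 0) 1)
  [3] λ.λ.1 (λ.2 0)

Answer: normal form = λ.λ.1 (λ.2 0)  (in 3 steps)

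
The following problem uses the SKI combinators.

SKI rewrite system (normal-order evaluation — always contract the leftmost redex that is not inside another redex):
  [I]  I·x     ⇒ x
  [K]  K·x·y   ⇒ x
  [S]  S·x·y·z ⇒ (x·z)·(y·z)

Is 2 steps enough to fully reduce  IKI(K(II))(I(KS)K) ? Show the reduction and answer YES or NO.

  start: IKI(K(II))(I(KS)K)
  [1] KI(K(II))(I(KS)K)
  [2] I(I(KS)K)

Answer: NO — after 2 steps the term is I(I(KS)K), not yet normal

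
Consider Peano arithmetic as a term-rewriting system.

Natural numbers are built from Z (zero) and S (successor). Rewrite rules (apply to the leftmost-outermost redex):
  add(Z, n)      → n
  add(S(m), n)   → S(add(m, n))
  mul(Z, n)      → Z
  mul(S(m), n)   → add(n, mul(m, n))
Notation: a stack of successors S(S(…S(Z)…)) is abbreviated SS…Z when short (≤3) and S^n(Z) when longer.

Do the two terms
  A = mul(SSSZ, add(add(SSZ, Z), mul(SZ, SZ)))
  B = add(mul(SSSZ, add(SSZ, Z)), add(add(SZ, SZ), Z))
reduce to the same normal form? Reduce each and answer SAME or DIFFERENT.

Term A:
  start: mul(SSSZ, add(add(SSZ, Z), mul(SZ, SZ)))
  →1  add(add(add(SSZ, Z), mul(SZ, SZ)), mul(SSZ, add(add(SSZ, Z), mul(SZ, SZ))))
  →2  add(add(S(add(SZ, Z)), mul(SZ, SZ)), mul(SSZ, add(add(SSZ, Z), mul(SZ, SZ))))
  →3  add(S(add(add(SZ, Z), mul(SZ, SZ))), mul(SSZ, add(add(SSZ, Z), mul(SZ, SZ))))
  →4  S(add(add(add(SZ, Z), mul(SZ, SZ)), mul(SSZ, add(add(SSZ, Z), mul(SZ, SZ)))))
  →5  S(add(add(S(add(Z, Z)), mul(SZ, SZ)), mul(SSZ, add(add(SSZ, Z), mul(SZ, SZ)))))
  →6  S(add(S(add(add(Z, Z), mul(SZ, SZ))), mul(SSZ, add(add(SSZ, Z), mul(SZ, SZ)))))
  →7  S(S(add(add(add(Z, Z), mul(SZ, SZ)), mul(SSZ, add(add(SSZ, Z), mul(SZ, SZ))))))
  →8  S(S(add(add(Z, mul(SZ, SZ)), mul(SSZ, add(add(SSZ, Z), mul(SZ, SZ))))))
  →9  S(S(add(mul(SZ, SZ), mul(SSZ, add(add(SSZ, Z), mul(SZ, SZ))))))
  →10  S(S(add(add(SZ, mul(Z, SZ)), mul(SSZ, add(add(SSZ, Z), mul(SZ, SZ))))))
  →11  S(S(add(S(add(Z, mul(Z, SZ))), mul(SSZ, add(add(SSZ, Z), mul(SZ, SZ))))))
  →12  S(S(S(add(add(Z, mul(Z, SZ)), mul(SSZ, add(add(SSZ, Z), mul(SZ, SZ)))))))
  →13  S(S(S(add(mul(Z, SZ), mul(SSZ, add(add(SSZ, Z), mul(SZ, SZ)))))))
  →14  S(S(S(add(Z, mul(SSZ, add(add(SSZ, Z), mul(SZ, SZ)))))))
  →15  S(S(S(mul(SSZ, add(add(SSZ, Z), mul(SZ, SZ))))))
  →16  S(S(S(add(add(add(SSZ, Z), mul(SZ, SZ)), mul(SZ, add(add(SSZ, Z), mul(SZ, SZ)))))))
  →17  S(S(S(add(add(S(add(SZ, Z)), mul(SZ, SZ)), mul(SZ, add(add(SSZ, Z), mul(SZ, SZ)))))))
  →18  S(S(S(add(S(add(add(SZ, Z), mul(SZ, SZ))), mul(SZ, add(add(SSZ, Z), mul(SZ, SZ)))))))
  →19  S(S(S(S(add(add(add(SZ, Z), mul(SZ, SZ)), mul(SZ, add(add(SSZ, Z), mul(SZ, SZ))))))))
  →20  S(S(S(S(add(add(S(add(Z, Z)), mul(SZ, SZ)), mul(SZ, add(add(SSZ, Z), mul(SZ, SZ))))))))
  →21  S(S(S(S(add(S(add(add(Z, Z), mul(SZ, SZ))), mul(SZ, add(add(SSZ, Z), mul(SZ, SZ))))))))
  →22  S(S(S(S(S(add(add(add(Z, Z), mul(SZ, SZ)), mul(SZ, add(add(SSZ, Z), mul(SZ, SZ)))))))))
  →23  S(S(S(S(S(add(add(Z, mul(SZ, SZ)), mul(SZ, add(add(SSZ, Z), mul(SZ, SZ)))))))))
  →24  S(S(S(S(S(add(mul(SZ, SZ), mul(SZ, add(add(SSZ, Z), mul(SZ, SZ)))))))))
  →25  S(S(S(S(S(add(add(SZ, mul(Z, SZ)), mul(SZ, add(add(SSZ, Z), mul(SZ, SZ)))))))))
  →26  S(S(S(S(S(add(S(add(Z, mul(Z, SZ))), mul(SZ, add(add(SSZ, Z), mul(SZ, SZ)))))))))
  →27  S(S(S(S(S(S(add(add(Z, mul(Z, SZ)), mul(SZ, add(add(SSZ, Z), mul(SZ, SZ))))))))))
  →28  S(S(S(S(S(S(add(mul(Z, SZ), mul(SZ, add(add(SSZ, Z), mul(SZ, SZ))))))))))
  →29  S(S(S(S(S(S(add(Z, mul(SZ, add(add(SSZ, Z), mul(SZ, SZ))))))))))
  →30  S(S(S(S(S(S(mul(SZ, add(add(SSZ, Z), mul(SZ, SZ)))))))))
  →31  S(S(S(S(S(S(add(add(add(SSZ, Z), mul(SZ, SZ)), mul(Z, add(add(SSZ, Z), mul(SZ, SZ))))))))))
  →32  S(S(S(S(S(S(add(add(S(add(SZ, Z)), mul(SZ, SZ)), mul(Z, add(add(SSZ, Z), mul(SZ, SZ))))))))))
  →33  S(S(S(S(S(S(add(S(add(add(SZ, Z), mul(SZ, SZ))), mul(Z, add(add(SSZ, Z), mul(SZ, SZ))))))))))
  →34  S(S(S(S(S(S(S(add(add(add(SZ, Z), mul(SZ, SZ)), mul(Z, add(add(SSZ, Z), mul(SZ, SZ)))))))))))
  →35  S(S(S(S(S(S(S(add(add(S(add(Z, Z)), mul(SZ, SZ)), mul(Z, add(add(SSZ, Z), mul(SZ, SZ)))))))))))
  →36  S(S(S(S(S(S(S(add(S(add(add(Z, Z), mul(SZ, SZ))), mul(Z, add(add(SSZ, Z), mul(SZ, SZ)))))))))))
  →37  S(S(S(S(S(S(S(S(add(add(add(Z, Z), mul(SZ, SZ)), mul(Z, add(add(SSZ, Z), mul(SZ, SZ))))))))))))
  →38  S(S(S(S(S(S(S(S(add(add(Z, mul(SZ, SZ)), mul(Z, add(add(SSZ, Z), mul(SZ, SZ))))))))))))
  →39  S(S(S(S(S(S(S(S(add(mul(SZ, SZ), mul(Z, add(add(SSZ, Z), mul(SZ, SZ))))))))))))
  →40  S(S(S(S(S(S(S(S(add(add(SZ, mul(Z, SZ)), mul(Z, add(add(SSZ, Z), mul(SZ, SZ))))))))))))
  →41  S(S(S(S(S(S(S(S(add(S(add(Z, mul(Z, SZ))), mul(Z, add(add(SSZ, Z), mul(SZ, SZ))))))))))))
  →42  S(S(S(S(S(S(S(S(S(add(add(Z, mul(Z, SZ)), mul(Z, add(add(SSZ, Z), mul(SZ, SZ)))))))))))))
  →43  S(S(S(S(S(S(S(S(S(add(mul(Z, SZ), mul(Z, add(add(SSZ, Z), mul(SZ, SZ)))))))))))))
  →44  S(S(S(S(S(S(S(S(S(add(Z, mul(Z, add(add(SSZ, Z), mul(SZ, SZ)))))))))))))
  →45  S(S(S(S(S(S(S(S(S(mul(Z, add(add(SSZ, Z), mul(SZ, SZ))))))))))))
  →46  S^9(Z)

Term B:
  start: add(mul(SSSZ, add(SSZ, Z)), add(add(SZ, SZ), Z))
  →1  add(add(add(SSZ, Z), mul(SSZ, add(SSZ, Z))), add(add(SZ, SZ), Z))
  →2  add(add(S(add(SZ, Z)), mul(SSZ, add(SSZ, Z))), add(add(SZ, SZ), Z))
  →3  add(S(add(add(SZ, Z), mul(SSZ, add(SSZ, Z)))), add(add(SZ, SZ), Z))
  →4  S(add(add(add(SZ, Z), mul(SSZ, add(SSZ, Z))), add(add(SZ, SZ), Z)))
  →5  S(add(add(S(add(Z, Z)), mul(SSZ, add(SSZ, Z))), add(add(SZ, SZ), Z)))
  →6  S(add(S(add(add(Z, Z), mul(SSZ, add(SSZ, Z)))), add(add(SZ, SZ), Z)))
  →7  S(S(add(add(add(Z, Z), mul(SSZ, add(SSZ, Z))), add(add(SZ, SZ), Z))))
  →8  S(S(add(add(Z, mul(SSZ, add(SSZ, Z))), add(add(SZ, SZ), Z))))
  →9  S(S(add(mul(SSZ, add(SSZ, Z)), add(add(SZ, SZ), Z))))
  →10  S(S(add(add(add(SSZ, Z), mul(SZ, add(SSZ, Z))), add(add(SZ, SZ), Z))))
  →11  S(S(add(add(S(add(SZ, Z)), mul(SZ, add(SSZ, Z))), add(add(SZ, SZ), Z))))
  →12  S(S(add(S(add(add(SZ, Z), mul(SZ, add(SSZ, Z)))), add(add(SZ, SZ), Z))))
  →13  S(S(S(add(add(add(SZ, Z), mul(SZ, add(SSZ, Z))), add(add(SZ, SZ), Z)))))
  →14  S(S(S(add(add(S(add(Z, Z)), mul(SZ, add(SSZ, Z))), add(add(SZ, SZ), Z)))))
  →15  S(S(S(add(S(add(add(Z, Z), mul(SZ, add(SSZ, Z)))), add(add(SZ, SZ), Z)))))
  →16  S(S(S(S(add(add(add(Z, Z), mul(SZ, add(SSZ, Z))), add(add(SZ, SZ), Z))))))
  →17  S(S(S(S(add(add(Z, mul(SZ, add(SSZ, Z))), add(add(SZ, SZ), Z))))))
  →18  S(S(S(S(add(mul(SZ, add(SSZ, Z)), add(add(SZ, SZ), Z))))))
  →19  S(S(S(S(add(add(add(SSZ, Z), mul(Z, add(SSZ, Z))), add(add(SZ, SZ), Z))))))
  →20  S(S(S(S(add(add(S(add(SZ, Z)), mul(Z, add(SSZ, Z))), add(add(SZ, SZ), Z))))))
  →21  S(S(S(S(add(S(add(add(SZ, Z), mul(Z, add(SSZ, Z)))), add(add(SZ, SZ), Z))))))
  →22  S(S(S(S(S(add(add(add(SZ, Z), mul(Z, add(SSZ, Z))), add(add(SZ, SZ), Z)))))))
  →23  S(S(S(S(S(add(add(S(add(Z, Z)), mul(Z, add(SSZ, Z))), add(add(SZ, SZ), Z)))))))
  →24  S(S(S(S(S(add(S(add(add(Z, Z), mul(Z, add(SSZ, Z)))), add(add(SZ, SZ), Z)))))))
  →25  S(S(S(S(S(S(add(add(add(Z, Z), mul(Z, add(SSZ, Z))), add(add(SZ, SZ), Z))))))))
  →26  S(S(S(S(S(S(add(add(Z, mul(Z, add(SSZ, Z))), add(add(SZ, SZ), Z))))))))
  →27  S(S(S(S(S(S(add(mul(Z, add(SSZ, Z)), add(add(SZ, SZ), Z))))))))
  →28  S(S(S(S(S(S(add(Z, add(add(SZ, SZ), Z))))))))
  →29  S(S(S(S(S(S(add(add(SZ, SZ), Z)))))))
  →30  S(S(S(S(S(S(add(S(add(Z, SZ)), Z)))))))
  →31  S(S(S(S(S(S(S(add(add(Z, SZ), Z))))))))
  →32  S(S(S(S(S(S(S(add(SZ, Z))))))))
  →33  S(S(S(S(S(S(S(S(add(Z, Z)))))))))
  →34  S^8(Z)

Answer: DIFFERENT — A ⇓ S^9(Z), B ⇓ S^8(Z)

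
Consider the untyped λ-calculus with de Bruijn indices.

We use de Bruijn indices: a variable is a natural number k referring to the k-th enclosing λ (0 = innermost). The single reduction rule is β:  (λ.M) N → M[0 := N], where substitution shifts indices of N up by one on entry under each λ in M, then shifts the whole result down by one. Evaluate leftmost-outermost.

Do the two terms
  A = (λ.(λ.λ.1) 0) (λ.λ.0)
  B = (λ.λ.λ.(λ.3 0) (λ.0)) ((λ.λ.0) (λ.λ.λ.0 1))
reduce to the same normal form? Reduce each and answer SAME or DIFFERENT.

Term A:
  start: (λ.(λ.λ.1) 0) (λ.λ.0)
  →1  (λ.λ.1) (λ.λ.0)
  →2  λ.λ.λ.0

Term B:
  start: (λ.λ.λ.(λ.3 0) (λ.0)) ((λ.λ.0) (λ.λ.λ.0 1))
  →1  λ.λ.(λ.(λ.λ.0) (λ.λ.λ.0 1) 0) (λ.0)
  →2  λ.λ.(λ.λ.0) (λ.λ.λ.0 1) (λ.0)
  →3  λ.λ.(λ.0) (λ.0)
  →4  λ.λ.λ.0

Answer: SAME — A ⇓ λ.λ.λ.0, B ⇓ λ.λ.λ.0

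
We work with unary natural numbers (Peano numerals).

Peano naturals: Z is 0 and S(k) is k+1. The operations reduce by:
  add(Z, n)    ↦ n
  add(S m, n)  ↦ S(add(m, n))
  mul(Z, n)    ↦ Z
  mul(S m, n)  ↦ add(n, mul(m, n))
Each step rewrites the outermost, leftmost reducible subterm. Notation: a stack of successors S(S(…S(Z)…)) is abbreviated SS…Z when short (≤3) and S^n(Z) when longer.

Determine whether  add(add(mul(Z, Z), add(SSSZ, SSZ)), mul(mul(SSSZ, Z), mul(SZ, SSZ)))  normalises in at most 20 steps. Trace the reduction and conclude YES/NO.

  start: add(add(mul(Z, Z), add(SSSZ, SSZ)), mul(mul(SSSZ, Z), mul(SZ, SSZ)))
  [1] add(add(Z, add(SSSZ, SSZ)), mul(mul(SSSZ, Z), mul(SZ, SSZ)))
  [2] add(add(SSSZ, SSZ), mul(mul(SSSZ, Z), mul(SZ, SSZ)))
  [3] add(S(add(SSZ, SSZ)), mul(mul(SSSZ, Z), mul(SZ, SSZ)))
  [4] S(add(add(SSZ, SSZ), mul(mul(SSSZ, Z), mul(SZ, SSZ))))
  [5] S(add(S(add(SZ, SSZ)), mul(mul(SSSZ, Z), mul(SZ, SSZ))))
  [6] S(S(add(add(SZ, SSZ), mul(mul(SSSZ, Z), mul(SZ, SSZ)))))
  [7] S(S(add(S(add(Z, SSZ)), mul(mul(SSSZ, Z), mul(SZ, SSZ)))))
  [8] S(S(S(add(add(Z, SSZ), mul(mul(SSSZ, Z), mul(SZ, SSZ))))))
  [9] S(S(S(add(SSZ, mul(mul(SSSZ, Z), mul(SZ, SSZ))))))
  [10] S(S(S(S(add(SZ, mul(mul(SSSZ, Z), mul(SZ, SSZ)))))))
  [11] S(S(S(S(S(add(Z, mul(mul(SSSZ, Z), mul(SZ, SSZ))))))))
  [12] S(S(S(S(S(mul(mul(SSSZ, Z), mul(SZ, SSZ)))))))
  [13] S(S(S(S(S(mul(add(Z, mul(SSZ, Z)), mul(SZ, SSZ)))))))
  [14] S(S(S(S(S(mul(mul(SSZ, Z), mul(SZ, SSZ)))))))
  [15] S(S(S(S(S(mul(add(Z, mul(SZ, Z)), mul(SZ, SSZ)))))))
  [16] S(S(S(S(S(mul(mul(SZ, Z), mul(SZ, SSZ)))))))
  [17] S(S(S(S(S(mul(add(Z, mul(Z, Z)), mul(SZ, SSZ)))))))
  [18] S(S(S(S(S(mul(mul(Z, Z), mul(SZ, SSZ)))))))
  [19] S(S(S(S(S(mul(Z, mul(SZ, SSZ)))))))
  [20] S^5(Z)

Answer: YES — reaches normal form S^5(Z) in 20 ≤ 20 steps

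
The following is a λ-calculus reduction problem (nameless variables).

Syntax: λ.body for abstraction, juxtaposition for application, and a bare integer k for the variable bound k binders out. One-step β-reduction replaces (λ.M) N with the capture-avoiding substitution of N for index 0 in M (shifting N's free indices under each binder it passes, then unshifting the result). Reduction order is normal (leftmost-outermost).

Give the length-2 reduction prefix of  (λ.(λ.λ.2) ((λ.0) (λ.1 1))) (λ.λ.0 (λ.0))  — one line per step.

  start: (λ.(λ.λ.2) ((λ.0) (λ.1 1))) (λ.λ.0 (λ.0))
  step 1: (λ.λ.λ.λ.0 (λ.0)) ((λ.0) (λ.(λ.λ.0 (λ.0)) (λ.λ.0 (λ.0))))
  step 2: λ.λ.λ.0 (λ.0)

Answer: after 2 steps: λ.λ.λ.0 (λ.0)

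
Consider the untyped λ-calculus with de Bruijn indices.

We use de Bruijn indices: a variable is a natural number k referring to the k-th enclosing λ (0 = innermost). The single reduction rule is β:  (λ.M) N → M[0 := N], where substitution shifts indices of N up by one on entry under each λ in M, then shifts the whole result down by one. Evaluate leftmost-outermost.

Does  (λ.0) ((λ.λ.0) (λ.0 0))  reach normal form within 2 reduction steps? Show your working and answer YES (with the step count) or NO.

  start: (λ.0) ((λ.λ.0) (λ.0 0))
  step 1: (λ.λ.0) (λ.0 0)
  step 2: λ.0

Answer: YES — reaches normal form λ.0 in 2 ≤ 2 steps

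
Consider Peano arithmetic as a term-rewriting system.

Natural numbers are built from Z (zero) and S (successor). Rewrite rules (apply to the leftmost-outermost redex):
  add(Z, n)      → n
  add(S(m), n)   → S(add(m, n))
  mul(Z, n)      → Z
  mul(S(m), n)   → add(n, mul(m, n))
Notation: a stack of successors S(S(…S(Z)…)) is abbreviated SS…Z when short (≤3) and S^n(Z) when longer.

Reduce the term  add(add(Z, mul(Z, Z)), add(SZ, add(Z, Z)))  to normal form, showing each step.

  start: add(add(Z, mul(Z, Z)), add(SZ, add(Z, Z)))
  [1] add(mul(Z, Z), add(SZ, add(Z, Z)))
  [2] add(Z, add(SZ, add(Z, Z)))
  [3] add(SZ, add(Z, Z))
  [4] S(add(Z, add(Z, Z)))
  [5] S(add(Z, Z))
  [6] SZ

Answer: normal form = SZ  (in 6 steps)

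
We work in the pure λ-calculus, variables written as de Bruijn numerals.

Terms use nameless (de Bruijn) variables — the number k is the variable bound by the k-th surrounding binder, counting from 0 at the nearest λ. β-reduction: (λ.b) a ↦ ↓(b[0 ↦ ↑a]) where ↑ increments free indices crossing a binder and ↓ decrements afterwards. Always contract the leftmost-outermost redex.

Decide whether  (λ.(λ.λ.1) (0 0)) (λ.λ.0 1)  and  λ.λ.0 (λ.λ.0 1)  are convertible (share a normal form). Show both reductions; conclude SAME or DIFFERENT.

Term A:
  start: (λ.(λ.λ.1) (0 0)) (λ.λ.0 1)
  step 1: (λ.λ.1) ((λ.λ.0 1) (λ.λ.0 1))
  step 2: λ.(λ.λ.0 1) (λ.λ.0 1)
  step 3: λ.λ.0 (λ.λ.0 1)

Term B:
  start: λ.λ.0 (λ.λ.0 1)

Answer: SAME — A ⇓ λ.λ.0 (λ.λ.0 1), B ⇓ λ.λ.0 (λ.λ.0 1)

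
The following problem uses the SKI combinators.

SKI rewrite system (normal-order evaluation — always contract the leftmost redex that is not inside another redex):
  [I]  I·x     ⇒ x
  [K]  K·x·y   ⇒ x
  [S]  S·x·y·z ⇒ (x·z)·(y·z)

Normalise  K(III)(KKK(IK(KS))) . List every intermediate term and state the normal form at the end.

  start: K(III)(KKK(IK(KS)))
  →1  III
  →2  II
  →3  I

Answer: normal form = I  (in 3 steps)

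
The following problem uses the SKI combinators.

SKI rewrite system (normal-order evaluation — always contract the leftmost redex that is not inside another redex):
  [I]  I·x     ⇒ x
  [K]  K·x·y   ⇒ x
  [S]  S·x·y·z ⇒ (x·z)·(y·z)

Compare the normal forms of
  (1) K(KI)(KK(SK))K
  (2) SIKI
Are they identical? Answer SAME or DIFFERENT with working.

Term A:
  start: K(KI)(KK(SK))K
  step 1: KIK
  step 2: I

Term B:
  start: SIKI
  step 1: II(KI)
  step 2: I(KI)
  step 3: KI

Answer: DIFFERENT — A ⇓ I, B ⇓ KI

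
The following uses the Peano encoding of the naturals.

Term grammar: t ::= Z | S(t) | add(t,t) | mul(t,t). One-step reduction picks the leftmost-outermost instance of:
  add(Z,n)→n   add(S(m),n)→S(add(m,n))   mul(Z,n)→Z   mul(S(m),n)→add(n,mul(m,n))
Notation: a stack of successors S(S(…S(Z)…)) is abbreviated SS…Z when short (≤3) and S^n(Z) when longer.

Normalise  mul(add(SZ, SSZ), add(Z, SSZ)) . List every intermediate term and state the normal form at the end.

Answer: normal form = S^6(Z)  (in 18 steps)

Working:
  start: mul(add(SZ, SSZ), add(Z, SSZ))
  step 1: mul(S(add(Z, SSZ)), add(Z, SSZ))
  step 2: add(add(Z, SSZ), mul(add(Z, SSZ), add(Z, SSZ)))
  step 3: add(SSZ, mul(add(Z, SSZ), add(Z, SSZ)))
  step 4: S(add(SZ, mul(add(Z, SSZ), add(Z, SSZ))))
  step 5: S(S(add(Z, mul(add(Z, SSZ), add(Z, SSZ)))))
  step 6: S(S(mul(add(Z, SSZ), add(Z, SSZ))))
  step 7: S(S(mul(SSZ, add(Z, SSZ))))
  step 8: S(S(add(add(Z, SSZ), mul(SZ, add(Z, SSZ)))))
  step 9: S(S(add(SSZ, mul(SZ, add(Z, SSZ)))))
  step 10: S(S(S(add(SZ, mul(SZ, add(Z, SSZ))))))
  step 11: S(S(S(S(add(Z, mul(SZ, add(Z, SSZ)))))))
  step 12: S(S(S(S(mul(SZ, add(Z, SSZ))))))
  step 13: S(S(S(S(add(add(Z, SSZ), mul(Z, add(Z, SSZ)))))))
  step 14: S(S(S(S(add(SSZ, mul(Z, add(Z, SSZ)))))))
  step 15: S(S(S(S(S(add(SZ, mul(Z, add(Z, SSZ))))))))
  step 16: S(S(S(S(S(S(add(Z, mul(Z, add(Z, SSZ)))))))))
  step 17: S(S(S(S(S(S(mul(Z, add(Z, SSZ))))))))
  step 18: S^6(Z)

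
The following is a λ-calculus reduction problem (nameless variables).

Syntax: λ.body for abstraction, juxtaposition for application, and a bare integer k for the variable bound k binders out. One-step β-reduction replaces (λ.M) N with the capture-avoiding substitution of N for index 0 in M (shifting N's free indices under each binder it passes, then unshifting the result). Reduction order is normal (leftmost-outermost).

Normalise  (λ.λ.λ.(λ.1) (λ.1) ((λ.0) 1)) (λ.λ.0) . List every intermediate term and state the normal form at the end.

Answer: normal form = λ.λ.0 1  (in 3 steps)

Derivation:
  start: (λ.λ.λ.(λ.1) (λ.1) ((λ.0) 1)) (λ.λ.0)
  step 1: λ.λ.(λ.1) (λ.1) ((λ.0) 1)
  step 2: λ.λ.0 ((λ.0) 1)
  step 3: λ.λ.0 1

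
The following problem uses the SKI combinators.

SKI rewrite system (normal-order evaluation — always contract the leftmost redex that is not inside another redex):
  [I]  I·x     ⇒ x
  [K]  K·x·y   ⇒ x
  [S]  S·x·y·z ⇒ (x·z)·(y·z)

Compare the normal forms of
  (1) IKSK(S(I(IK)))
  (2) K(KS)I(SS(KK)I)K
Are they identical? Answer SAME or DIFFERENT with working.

Answer: DIFFERENT — A ⇓ S(SK), B ⇓ SK

Derivation:
Term A:
  start: IKSK(S(I(IK)))
  step 1: KSK(S(I(IK)))
  step 2: S(S(I(IK)))
  step 3: S(S(IK))
  step 4: S(SK)

Term B:
  start: K(KS)I(SS(KK)I)K
  step 1: KS(SS(KK)I)K
  step 2: SK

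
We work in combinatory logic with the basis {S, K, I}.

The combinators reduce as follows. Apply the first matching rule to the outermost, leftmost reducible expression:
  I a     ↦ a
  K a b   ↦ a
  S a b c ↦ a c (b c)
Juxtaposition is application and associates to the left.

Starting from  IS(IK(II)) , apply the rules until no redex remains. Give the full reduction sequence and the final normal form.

Answer: normal form = S(KI)  (in 3 steps)

Derivation:
  start: IS(IK(II))
  [1] S(IK(II))
  [2] S(K(II))
  [3] S(KI)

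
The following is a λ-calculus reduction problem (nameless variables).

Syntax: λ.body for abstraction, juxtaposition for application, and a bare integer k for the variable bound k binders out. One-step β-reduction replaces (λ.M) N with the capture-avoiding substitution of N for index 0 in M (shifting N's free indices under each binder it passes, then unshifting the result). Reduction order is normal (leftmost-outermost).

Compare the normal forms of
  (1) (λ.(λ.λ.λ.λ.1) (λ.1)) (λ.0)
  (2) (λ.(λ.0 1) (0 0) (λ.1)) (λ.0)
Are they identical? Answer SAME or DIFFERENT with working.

Answer: DIFFERENT — A ⇓ λ.λ.λ.1, B ⇓ λ.λ.0

Reduction:
Term A:
  start: (λ.(λ.λ.λ.λ.1) (λ.1)) (λ.0)
  step 1: (λ.λ.λ.λ.1) (λ.λ.0)
  step 2: λ.λ.λ.1

Term B:
  start: (λ.(λ.0 1) (0 0) (λ.1)) (λ.0)
  step 1: (λ.0 (λ.0)) ((λ.0) (λ.0)) (λ.λ.0)
  step 2: (λ.0) (λ.0) (λ.0) (λ.λ.0)
  step 3: (λ.0) (λ.0) (λ.λ.0)
  step 4: (λ.0) (λ.λ.0)
  step 5: λ.λ.0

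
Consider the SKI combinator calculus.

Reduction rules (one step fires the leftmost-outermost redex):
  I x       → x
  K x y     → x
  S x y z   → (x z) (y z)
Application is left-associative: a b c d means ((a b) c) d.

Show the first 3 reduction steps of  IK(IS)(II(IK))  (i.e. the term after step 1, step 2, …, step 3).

Answer: after 3 steps: S

Working:
  start: IK(IS)(II(IK))
  [1] K(IS)(II(IK))
  [2] IS
  [3] S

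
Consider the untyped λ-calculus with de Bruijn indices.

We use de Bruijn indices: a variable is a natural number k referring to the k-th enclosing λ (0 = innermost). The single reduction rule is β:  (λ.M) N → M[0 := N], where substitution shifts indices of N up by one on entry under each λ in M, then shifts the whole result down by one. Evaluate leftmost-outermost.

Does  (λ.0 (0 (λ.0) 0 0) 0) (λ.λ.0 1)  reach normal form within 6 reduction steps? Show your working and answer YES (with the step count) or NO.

Answer: NO — after 6 steps the term is λ.0 ((λ.λ.0 1) (λ.0) (λ.λ.0 1)), not yet normal

Derivation:
  start: (λ.0 (0 (λ.0) 0 0) 0) (λ.λ.0 1)
  step 1: (λ.λ.0 1) ((λ.λ.0 1) (λ.0) (λ.λ.0 1) (λ.λ.0 1)) (λ.λ.0 1)
  step 2: (λ.0 ((λ.λ.0 1) (λ.0) (λ.λ.0 1) (λ.λ.0 1))) (λ.λ.0 1)
  step 3: (λ.λ.0 1) ((λ.λ.0 1) (λ.0) (λ.λ.0 1) (λ.λ.0 1))
  step 4: λ.0 ((λ.λ.0 1) (λ.0) (λ.λ.0 1) (λ.λ.0 1))
  step 5: λ.0 ((λ.0 (λ.0)) (λ.λ.0 1) (λ.λ.0 1))
  step 6: λ.0 ((λ.λ.0 1) (λ.0) (λ.λ.0 1))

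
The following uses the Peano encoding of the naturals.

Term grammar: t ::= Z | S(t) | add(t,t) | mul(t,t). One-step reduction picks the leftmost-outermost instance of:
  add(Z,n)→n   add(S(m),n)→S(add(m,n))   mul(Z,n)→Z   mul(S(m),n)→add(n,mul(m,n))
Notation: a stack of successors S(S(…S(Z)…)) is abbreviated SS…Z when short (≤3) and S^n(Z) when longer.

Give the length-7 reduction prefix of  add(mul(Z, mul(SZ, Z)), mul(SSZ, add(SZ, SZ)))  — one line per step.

Answer: after 7 steps: S(S(add(Z, mul(SZ, add(SZ, SZ)))))

Working:
  start: add(mul(Z, mul(SZ, Z)), mul(SSZ, add(SZ, SZ)))
  →1  add(Z, mul(SSZ, add(SZ, SZ)))
  →2  mul(SSZ, add(SZ, SZ))
  →3  add(add(SZ, SZ), mul(SZ, add(SZ, SZ)))
  →4  add(S(add(Z, SZ)), mul(SZ, add(SZ, SZ)))
  →5  S(add(add(Z, SZ), mul(SZ, add(SZ, SZ))))
  →6  S(add(SZ, mul(SZ, add(SZ, SZ))))
  →7  S(S(add(Z, mul(SZ, add(SZ, SZ)))))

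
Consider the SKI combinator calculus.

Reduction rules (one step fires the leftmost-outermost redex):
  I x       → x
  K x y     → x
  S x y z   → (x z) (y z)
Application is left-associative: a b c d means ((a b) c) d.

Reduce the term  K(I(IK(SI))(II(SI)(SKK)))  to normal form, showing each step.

Answer: normal form = K(SI)  (in 3 steps)

Derivation:
  start: K(I(IK(SI))(II(SI)(SKK)))
  [1] K(IK(SI)(II(SI)(SKK)))
  [2] K(K(SI)(II(SI)(SKK)))
  [3] K(SI)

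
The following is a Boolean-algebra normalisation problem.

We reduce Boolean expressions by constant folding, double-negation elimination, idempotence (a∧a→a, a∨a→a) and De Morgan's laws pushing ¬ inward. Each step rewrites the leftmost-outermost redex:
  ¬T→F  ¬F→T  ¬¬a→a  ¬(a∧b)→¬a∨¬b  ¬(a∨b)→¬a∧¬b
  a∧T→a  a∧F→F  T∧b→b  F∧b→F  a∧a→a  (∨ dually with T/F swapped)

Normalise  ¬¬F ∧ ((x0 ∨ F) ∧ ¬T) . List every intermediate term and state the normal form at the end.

Answer: normal form = F  (in 2 steps)

Derivation:
  start: ¬¬F ∧ ((x0 ∨ F) ∧ ¬T)
  →1  F ∧ ((x0 ∨ F) ∧ ¬T)
  →2  F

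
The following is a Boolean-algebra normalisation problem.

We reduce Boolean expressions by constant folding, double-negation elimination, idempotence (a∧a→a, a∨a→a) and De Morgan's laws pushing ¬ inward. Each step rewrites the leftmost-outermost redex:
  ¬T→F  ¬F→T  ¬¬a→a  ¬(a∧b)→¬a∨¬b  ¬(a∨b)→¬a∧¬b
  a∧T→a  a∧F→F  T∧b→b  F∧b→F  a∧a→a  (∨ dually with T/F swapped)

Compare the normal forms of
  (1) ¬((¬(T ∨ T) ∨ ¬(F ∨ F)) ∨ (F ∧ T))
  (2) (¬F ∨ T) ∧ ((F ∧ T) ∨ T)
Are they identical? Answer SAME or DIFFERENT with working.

Answer: DIFFERENT — A ⇓ F, B ⇓ T

Reduction:
Term A:
  start: ¬((¬(T ∨ T) ∨ ¬(F ∨ F)) ∨ (F ∧ T))
  →1  ¬(¬(T ∨ T) ∨ ¬(F ∨ F)) ∧ ¬(F ∧ T)
  →2  (¬¬(T ∨ T) ∧ ¬¬(F ∨ F)) ∧ ¬(F ∧ T)
  →3  ((T ∨ T) ∧ ¬¬(F ∨ F)) ∧ ¬(F ∧ T)
  →4  (T ∧ ¬¬(F ∨ F)) ∧ ¬(F ∧ T)
  →5  ¬¬(F ∨ F) ∧ ¬(F ∧ T)
  →6  (F ∨ F) ∧ ¬(F ∧ T)
  →7  F ∧ ¬(F ∧ T)
  →8  F

Term B:
  start: (¬F ∨ T) ∧ ((F ∧ T) ∨ T)
  →1  T ∧ ((F ∧ T) ∨ T)
  →2  (F ∧ T) ∨ T
  →3  T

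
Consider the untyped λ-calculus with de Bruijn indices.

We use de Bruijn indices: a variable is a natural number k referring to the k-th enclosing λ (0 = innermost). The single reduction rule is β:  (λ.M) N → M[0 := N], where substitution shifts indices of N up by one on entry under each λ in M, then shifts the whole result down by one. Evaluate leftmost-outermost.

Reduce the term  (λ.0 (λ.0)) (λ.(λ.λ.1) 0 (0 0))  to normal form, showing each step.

  start: (λ.0 (λ.0)) (λ.(λ.λ.1) 0 (0 0))
  →1  (λ.(λ.λ.1) 0 (0 0)) (λ.0)
  →2  (λ.λ.1) (λ.0) ((λ.0) (λ.0))
  →3  (λ.λ.0) ((λ.0) (λ.0))
  →4  λ.0

Answer: normal form = λ.0  (in 4 steps)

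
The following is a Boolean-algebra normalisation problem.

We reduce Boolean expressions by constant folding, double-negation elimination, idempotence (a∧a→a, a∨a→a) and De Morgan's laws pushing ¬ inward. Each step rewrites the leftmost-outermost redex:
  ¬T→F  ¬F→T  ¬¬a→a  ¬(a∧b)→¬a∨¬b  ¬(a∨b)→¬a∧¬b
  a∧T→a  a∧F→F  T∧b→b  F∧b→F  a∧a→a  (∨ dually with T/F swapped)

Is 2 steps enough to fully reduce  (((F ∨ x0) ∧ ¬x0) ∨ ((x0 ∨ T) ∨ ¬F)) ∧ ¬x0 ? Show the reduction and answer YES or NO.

Answer: NO — after 2 steps the term is ((x0 ∧ ¬x0) ∨ (T ∨ ¬F)) ∧ ¬x0, not yet normal

Working:
  start: (((F ∨ x0) ∧ ¬x0) ∨ ((x0 ∨ T) ∨ ¬F)) ∧ ¬x0
  [1] ((x0 ∧ ¬x0) ∨ ((x0 ∨ T) ∨ ¬F)) ∧ ¬x0
  [2] ((x0 ∧ ¬x0) ∨ (T ∨ ¬F)) ∧ ¬x0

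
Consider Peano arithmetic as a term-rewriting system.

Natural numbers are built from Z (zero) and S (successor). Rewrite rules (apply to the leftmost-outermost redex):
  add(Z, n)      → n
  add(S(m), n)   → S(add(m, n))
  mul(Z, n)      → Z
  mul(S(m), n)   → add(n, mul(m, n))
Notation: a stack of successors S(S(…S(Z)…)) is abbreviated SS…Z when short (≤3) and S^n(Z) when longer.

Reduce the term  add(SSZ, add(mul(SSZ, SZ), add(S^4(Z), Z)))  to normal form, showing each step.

  start: add(SSZ, add(mul(SSZ, SZ), add(S^4(Z), Z)))
  →1  S(add(SZ, add(mul(SSZ, SZ), add(S^4(Z), Z))))
  →2  S(S(add(Z, add(mul(SSZ, SZ), add(S^4(Z), Z)))))
  →3  S(S(add(mul(SSZ, SZ), add(S^4(Z), Z))))
  →4  S(S(add(add(SZ, mul(SZ, SZ)), add(S^4(Z), Z))))
  →5  S(S(add(S(add(Z, mul(SZ, SZ))), add(S^4(Z), Z))))
  →6  S(S(S(add(add(Z, mul(SZ, SZ)), add(S^4(Z), Z)))))
  →7  S(S(S(add(mul(SZ, SZ), add(S^4(Z), Z)))))
  →8  S(S(S(add(add(SZ, mul(Z, SZ)), add(S^4(Z), Z)))))
  →9  S(S(S(add(S(add(Z, mul(Z, SZ))), add(S^4(Z), Z)))))
  →10  S(S(S(S(add(add(Z, mul(Z, SZ)), add(S^4(Z), Z))))))
  →11  S(S(S(S(add(mul(Z, SZ), add(S^4(Z), Z))))))
  →12  S(S(S(S(add(Z, add(S^4(Z), Z))))))
  →13  S(S(S(S(add(S^4(Z), Z)))))
  →14  S(S(S(S(S(add(SSSZ, Z))))))
  →15  S(S(S(S(S(S(add(SSZ, Z)))))))
  →16  S(S(S(S(S(S(S(add(SZ, Z))))))))
  →17  S(S(S(S(S(S(S(S(add(Z, Z)))))))))
  →18  S^8(Z)

Answer: normal form = S^8(Z)  (in 18 steps)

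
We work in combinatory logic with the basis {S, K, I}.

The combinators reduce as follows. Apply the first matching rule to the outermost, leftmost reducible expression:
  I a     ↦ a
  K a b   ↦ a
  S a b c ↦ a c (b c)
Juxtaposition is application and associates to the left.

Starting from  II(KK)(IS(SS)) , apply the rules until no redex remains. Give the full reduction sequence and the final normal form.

  start: II(KK)(IS(SS))
  step 1: I(KK)(IS(SS))
  step 2: KK(IS(SS))
  step 3: K

Answer: normal form = K  (in 3 steps)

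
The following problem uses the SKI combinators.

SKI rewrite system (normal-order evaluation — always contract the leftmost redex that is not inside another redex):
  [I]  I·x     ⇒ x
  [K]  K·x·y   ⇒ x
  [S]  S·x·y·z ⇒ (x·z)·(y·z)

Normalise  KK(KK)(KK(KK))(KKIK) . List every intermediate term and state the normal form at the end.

  start: KK(KK)(KK(KK))(KKIK)
  step 1: K(KK(KK))(KKIK)
  step 2: KK(KK)
  step 3: K

Answer: normal form = K  (in 3 steps)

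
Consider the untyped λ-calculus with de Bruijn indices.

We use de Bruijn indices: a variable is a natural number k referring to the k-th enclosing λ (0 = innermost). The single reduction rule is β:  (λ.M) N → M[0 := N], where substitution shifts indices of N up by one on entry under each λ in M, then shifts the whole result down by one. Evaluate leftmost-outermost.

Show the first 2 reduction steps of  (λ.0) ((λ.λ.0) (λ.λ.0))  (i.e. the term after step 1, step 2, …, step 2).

  start: (λ.0) ((λ.λ.0) (λ.λ.0))
  [1] (λ.λ.0) (λ.λ.0)
  [2] λ.0

Answer: after 2 steps: λ.0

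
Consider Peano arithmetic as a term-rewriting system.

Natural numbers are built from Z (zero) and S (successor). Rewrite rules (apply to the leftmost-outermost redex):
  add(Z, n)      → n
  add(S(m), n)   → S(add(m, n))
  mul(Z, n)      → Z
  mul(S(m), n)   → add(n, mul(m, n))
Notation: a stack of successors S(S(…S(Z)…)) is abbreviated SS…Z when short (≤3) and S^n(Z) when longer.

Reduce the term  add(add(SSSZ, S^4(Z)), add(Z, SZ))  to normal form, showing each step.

Answer: normal form = S^8(Z)  (in 13 steps)

Derivation:
  start: add(add(SSSZ, S^4(Z)), add(Z, SZ))
  [1] add(S(add(SSZ, S^4(Z))), add(Z, SZ))
  [2] S(add(add(SSZ, S^4(Z)), add(Z, SZ)))
  [3] S(add(S(add(SZ, S^4(Z))), add(Z, SZ)))
  [4] S(S(add(add(SZ, S^4(Z)), add(Z, SZ))))
  [5] S(S(add(S(add(Z, S^4(Z))), add(Z, SZ))))
  [6] S(S(S(add(add(Z, S^4(Z)), add(Z, SZ)))))
  [7] S(S(S(add(S^4(Z), add(Z, SZ)))))
  [8] S(S(S(S(add(SSSZ, add(Z, SZ))))))
  [9] S(S(S(S(S(add(SSZ, add(Z, SZ)))))))
  [10] S(S(S(S(S(S(add(SZ, add(Z, SZ))))))))
  [11] S(S(S(S(S(S(S(add(Z, add(Z, SZ)))))))))
  [12] S(S(S(S(S(S(S(add(Z, SZ))))))))
  [13] S^8(Z)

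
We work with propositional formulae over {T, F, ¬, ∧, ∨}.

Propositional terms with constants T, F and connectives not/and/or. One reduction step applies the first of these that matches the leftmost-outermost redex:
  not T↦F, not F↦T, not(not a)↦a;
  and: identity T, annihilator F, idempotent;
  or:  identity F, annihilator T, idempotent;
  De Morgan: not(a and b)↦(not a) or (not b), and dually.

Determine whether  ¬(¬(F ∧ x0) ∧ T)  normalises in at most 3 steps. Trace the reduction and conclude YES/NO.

  start: ¬(¬(F ∧ x0) ∧ T)
  [1] ¬¬(F ∧ x0) ∨ ¬T
  [2] (F ∧ x0) ∨ ¬T
  [3] F ∨ ¬T

Answer: NO — after 3 steps the term is F ∨ ¬T, not yet normal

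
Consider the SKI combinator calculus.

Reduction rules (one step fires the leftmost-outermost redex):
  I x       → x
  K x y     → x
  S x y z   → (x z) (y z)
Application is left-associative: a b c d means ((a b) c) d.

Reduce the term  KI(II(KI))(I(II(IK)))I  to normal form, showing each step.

Answer: normal form = KI  (in 6 steps)

Derivation:
  start: KI(II(KI))(I(II(IK)))I
  [1] I(I(II(IK)))I
  [2] I(II(IK))I
  [3] II(IK)I
  [4] I(IK)I
  [5] IKI
  [6] KI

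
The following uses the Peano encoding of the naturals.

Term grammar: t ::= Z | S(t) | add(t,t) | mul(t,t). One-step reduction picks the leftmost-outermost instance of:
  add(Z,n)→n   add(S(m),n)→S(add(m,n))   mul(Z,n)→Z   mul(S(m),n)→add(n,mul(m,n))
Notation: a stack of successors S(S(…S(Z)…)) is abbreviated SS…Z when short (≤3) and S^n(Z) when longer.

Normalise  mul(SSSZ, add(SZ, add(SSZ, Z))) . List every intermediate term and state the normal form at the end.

  start: mul(SSSZ, add(SZ, add(SSZ, Z)))
  →1  add(add(SZ, add(SSZ, Z)), mul(SSZ, add(SZ, add(SSZ, Z))))
  →2  add(S(add(Z, add(SSZ, Z))), mul(SSZ, add(SZ, add(SSZ, Z))))
  →3  S(add(add(Z, add(SSZ, Z)), mul(SSZ, add(SZ, add(SSZ, Z)))))
  →4  S(add(add(SSZ, Z), mul(SSZ, add(SZ, add(SSZ, Z)))))
  →5  S(add(S(add(SZ, Z)), mul(SSZ, add(SZ, add(SSZ, Z)))))
  →6  S(S(add(add(SZ, Z), mul(SSZ, add(SZ, add(SSZ, Z))))))
  →7  S(S(add(S(add(Z, Z)), mul(SSZ, add(SZ, add(SSZ, Z))))))
  →8  S(S(S(add(add(Z, Z), mul(SSZ, add(SZ, add(SSZ, Z)))))))
  →9  S(S(S(add(Z, mul(SSZ, add(SZ, add(SSZ, Z)))))))
  →10  S(S(S(mul(SSZ, add(SZ, add(SSZ, Z))))))
  →11  S(S(S(add(add(SZ, add(SSZ, Z)), mul(SZ, add(SZ, add(SSZ, Z)))))))
  →12  S(S(S(add(S(add(Z, add(SSZ, Z))), mul(SZ, add(SZ, add(SSZ, Z)))))))
  →13  S(S(S(S(add(add(Z, add(SSZ, Z)), mul(SZ, add(SZ, add(SSZ, Z))))))))
  →14  S(S(S(S(add(add(SSZ, Z), mul(SZ, add(SZ, add(SSZ, Z))))))))
  →15  S(S(S(S(add(S(add(SZ, Z)), mul(SZ, add(SZ, add(SSZ, Z))))))))
  →16  S(S(S(S(S(add(add(SZ, Z), mul(SZ, add(SZ, add(SSZ, Z)))))))))
  →17  S(S(S(S(S(add(S(add(Z, Z)), mul(SZ, add(SZ, add(SSZ, Z)))))))))
  →18  S(S(S(S(S(S(add(add(Z, Z), mul(SZ, add(SZ, add(SSZ, Z))))))))))
  →19  S(S(S(S(S(S(add(Z, mul(SZ, add(SZ, add(SSZ, Z))))))))))
  →20  S(S(S(S(S(S(mul(SZ, add(SZ, add(SSZ, Z)))))))))
  →21  S(S(S(S(S(S(add(add(SZ, add(SSZ, Z)), mul(Z, add(SZ, add(SSZ, Z))))))))))
  →22  S(S(S(S(S(S(add(S(add(Z, add(SSZ, Z))), mul(Z, add(SZ, add(SSZ, Z))))))))))
  →23  S(S(S(S(S(S(S(add(add(Z, add(SSZ, Z)), mul(Z, add(SZ, add(SSZ, Z)))))))))))
  →24  S(S(S(S(S(S(S(add(add(SSZ, Z), mul(Z, add(SZ, add(SSZ, Z)))))))))))
  →25  S(S(S(S(S(S(S(add(S(add(SZ, Z)), mul(Z, add(SZ, add(SSZ, Z)))))))))))
  →26  S(S(S(S(S(S(S(S(add(add(SZ, Z), mul(Z, add(SZ, add(SSZ, Z))))))))))))
  →27  S(S(S(S(S(S(S(S(add(S(add(Z, Z)), mul(Z, add(SZ, add(SSZ, Z))))))))))))
  →28  S(S(S(S(S(S(S(S(S(add(add(Z, Z), mul(Z, add(SZ, add(SSZ, Z)))))))))))))
  →29  S(S(S(S(S(S(S(S(S(add(Z, mul(Z, add(SZ, add(SSZ, Z)))))))))))))
  →30  S(S(S(S(S(S(S(S(S(mul(Z, add(SZ, add(SSZ, Z))))))))))))
  →31  S^9(Z)

Answer: normal form = S^9(Z)  (in 31 steps)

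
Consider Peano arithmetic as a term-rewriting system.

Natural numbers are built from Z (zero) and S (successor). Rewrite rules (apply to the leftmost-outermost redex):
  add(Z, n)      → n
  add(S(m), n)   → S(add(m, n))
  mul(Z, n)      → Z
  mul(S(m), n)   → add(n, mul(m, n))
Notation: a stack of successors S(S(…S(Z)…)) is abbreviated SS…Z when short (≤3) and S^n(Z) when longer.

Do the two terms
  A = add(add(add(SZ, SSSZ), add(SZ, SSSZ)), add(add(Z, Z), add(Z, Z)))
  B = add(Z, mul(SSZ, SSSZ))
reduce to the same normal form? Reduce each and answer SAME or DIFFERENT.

Answer: DIFFERENT — A ⇓ S^8(Z), B ⇓ S^6(Z)

Derivation:
Term A:
  start: add(add(add(SZ, SSSZ), add(SZ, SSSZ)), add(add(Z, Z), add(Z, Z)))
  step 1: add(add(S(add(Z, SSSZ)), add(SZ, SSSZ)), add(add(Z, Z), add(Z, Z)))
  step 2: add(S(add(add(Z, SSSZ), add(SZ, SSSZ))), add(add(Z, Z), add(Z, Z)))
  step 3: S(add(add(add(Z, SSSZ), add(SZ, SSSZ)), add(add(Z, Z), add(Z, Z))))
  step 4: S(add(add(SSSZ, add(SZ, SSSZ)), add(add(Z, Z), add(Z, Z))))
  step 5: S(add(S(add(SSZ, add(SZ, SSSZ))), add(add(Z, Z), add(Z, Z))))
  step 6: S(S(add(add(SSZ, add(SZ, SSSZ)), add(add(Z, Z), add(Z, Z)))))
  step 7: S(S(add(S(add(SZ, add(SZ, SSSZ))), add(add(Z, Z), add(Z, Z)))))
  step 8: S(S(S(add(add(SZ, add(SZ, SSSZ)), add(add(Z, Z), add(Z, Z))))))
  step 9: S(S(S(add(S(add(Z, add(SZ, SSSZ))), add(add(Z, Z), add(Z, Z))))))
  step 10: S(S(S(S(add(add(Z, add(SZ, SSSZ)), add(add(Z, Z), add(Z, Z)))))))
  step 11: S(S(S(S(add(add(SZ, SSSZ), add(add(Z, Z), add(Z, Z)))))))
  step 12: S(S(S(S(add(S(add(Z, SSSZ)), add(add(Z, Z), add(Z, Z)))))))
  step 13: S(S(S(S(S(add(add(Z, SSSZ), add(add(Z, Z), add(Z, Z))))))))
  step 14: S(S(S(S(S(add(SSSZ, add(add(Z, Z), add(Z, Z))))))))
  step 15: S(S(S(S(S(S(add(SSZ, add(add(Z, Z), add(Z, Z)))))))))
  step 16: S(S(S(S(S(S(S(add(SZ, add(add(Z, Z), add(Z, Z))))))))))
  step 17: S(S(S(S(S(S(S(S(add(Z, add(add(Z, Z), add(Z, Z)))))))))))
  step 18: S(S(S(S(S(S(S(S(add(add(Z, Z), add(Z, Z))))))))))
  step 19: S(S(S(S(S(S(S(S(add(Z, add(Z, Z))))))))))
  step 20: S(S(S(S(S(S(S(S(add(Z, Z)))))))))
  step 21: S^8(Z)

Term B:
  start: add(Z, mul(SSZ, SSSZ))
  step 1: mul(SSZ, SSSZ)
  step 2: add(SSSZ, mul(SZ, SSSZ))
  step 3: S(add(SSZ, mul(SZ, SSSZ)))
  step 4: S(S(add(SZ, mul(SZ, SSSZ))))
  step 5: S(S(S(add(Z, mul(SZ, SSSZ)))))
  step 6: S(S(S(mul(SZ, SSSZ))))
  step 7: S(S(S(add(SSSZ, mul(Z, SSSZ)))))
  step 8: S(S(S(S(add(SSZ, mul(Z, SSSZ))))))
  step 9: S(S(S(S(S(add(SZ, mul(Z, SSSZ)))))))
  step 10: S(S(S(S(S(S(add(Z, mul(Z, SSSZ))))))))
  step 11: S(S(S(S(S(S(mul(Z, SSSZ)))))))
  step 12: S^6(Z)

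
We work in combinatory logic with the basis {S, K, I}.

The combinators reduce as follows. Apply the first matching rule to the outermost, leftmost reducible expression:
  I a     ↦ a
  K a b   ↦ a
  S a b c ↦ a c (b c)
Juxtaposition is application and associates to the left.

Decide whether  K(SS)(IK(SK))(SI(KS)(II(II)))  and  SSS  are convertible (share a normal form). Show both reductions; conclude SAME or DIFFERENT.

Term A:
  start: K(SS)(IK(SK))(SI(KS)(II(II)))
  [1] SS(SI(KS)(II(II)))
  [2] SS(I(II(II))(KS(II(II))))
  [3] SS(II(II)(KS(II(II))))
  [4] SS(I(II)(KS(II(II))))
  [5] SS(II(KS(II(II))))
  [6] SS(I(KS(II(II))))
  [7] SS(KS(II(II)))
  [8] SSS

Term B:
  start: SSS

Answer: SAME — A ⇓ SSS, B ⇓ SSS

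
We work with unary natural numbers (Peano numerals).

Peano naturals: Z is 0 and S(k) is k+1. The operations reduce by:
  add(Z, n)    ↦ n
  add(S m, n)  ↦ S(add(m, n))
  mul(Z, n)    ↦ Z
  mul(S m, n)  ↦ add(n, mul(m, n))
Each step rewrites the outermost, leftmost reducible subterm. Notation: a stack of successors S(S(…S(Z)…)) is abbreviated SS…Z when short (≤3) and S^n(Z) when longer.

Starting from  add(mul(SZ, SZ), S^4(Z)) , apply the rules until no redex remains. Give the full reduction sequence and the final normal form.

Answer: normal form = S^5(Z)  (in 6 steps)

Derivation:
  start: add(mul(SZ, SZ), S^4(Z))
  step 1: add(add(SZ, mul(Z, SZ)), S^4(Z))
  step 2: add(S(add(Z, mul(Z, SZ))), S^4(Z))
  step 3: S(add(add(Z, mul(Z, SZ)), S^4(Z)))
  step 4: S(add(mul(Z, SZ), S^4(Z)))
  step 5: S(add(Z, S^4(Z)))
  step 6: S^5(Z)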